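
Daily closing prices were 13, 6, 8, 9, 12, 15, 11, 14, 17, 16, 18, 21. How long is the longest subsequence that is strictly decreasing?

3

Negate each value so 'decreasing' becomes 'increasing', then run patience tails on the negated sequence:
-13 → extends → [-13]
-6 → extends → [-13, -6]
-8 → replaces -6 → [-13, -8]
-9 → replaces -8 → [-13, -9]
-12 → replaces -9 → [-13, -12]
-15 → replaces -13 → [-15, -12]
-11 → extends → [-15, -12, -11]
-14 → replaces -12 → [-15, -14, -11]
-17 → replaces -15 → [-17, -14, -11]
-16 → replaces -14 → [-17, -16, -11]
-18 → replaces -17 → [-18, -16, -11]
-21 → replaces -18 → [-21, -16, -11]
Three tails, so the longest strictly decreasing subsequence of the original has length 3.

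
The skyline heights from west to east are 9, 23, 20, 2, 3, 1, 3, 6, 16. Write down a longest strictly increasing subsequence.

2, 3, 6, 16

Patience tails give the LIS length; then backtrack through the dp parents:
9 → extends → [9]
23 → extends → [9, 23]
20 → replaces 23 → [9, 20]
2 → replaces 9 → [2, 20]
3 → replaces 20 → [2, 3]
1 → replaces 2 → [1, 3]
3 → already a tail → [1, 3]
6 → extends → [1, 3, 6]
16 → extends → [1, 3, 6, 16]
Length 4; one witness is 2, 3, 6, 16.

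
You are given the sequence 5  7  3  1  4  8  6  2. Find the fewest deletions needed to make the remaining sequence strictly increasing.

Fewest deletions = n − (longest strictly increasing subsequence).
Patience tails:
5 → extends → [5]
7 → extends → [5, 7]
3 → replaces 5 → [3, 7]
1 → replaces 3 → [1, 7]
4 → replaces 7 → [1, 4]
8 → extends → [1, 4, 8]
6 → replaces 8 → [1, 4, 6]
2 → replaces 4 → [1, 2, 6]
Longest strictly increasing subsequence has length 3, so deletions = 8 − 3 = 5.

5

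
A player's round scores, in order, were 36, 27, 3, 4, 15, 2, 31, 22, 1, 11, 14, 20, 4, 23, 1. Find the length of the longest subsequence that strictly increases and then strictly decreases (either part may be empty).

inc[i] = longest strictly increasing subsequence ending at i; dec[i] = longest strictly decreasing subsequence starting at i:
i:      1  2  3  4  5  6  7  8  9 10 11 12 13 14 15
a[i]:  36 27  3  4 15  2 31 22  1 11 14 20  4 23  1
inc:    1  1  1  2  3  1  4  4  1  3  4  5  2  6  1
dec:    6  5  3  3  4  2  5  4  1  3  3  3  2  2  1
Best peak at i=7 (value 31): inc=4, dec=5, length 4+5−1 = 8.

8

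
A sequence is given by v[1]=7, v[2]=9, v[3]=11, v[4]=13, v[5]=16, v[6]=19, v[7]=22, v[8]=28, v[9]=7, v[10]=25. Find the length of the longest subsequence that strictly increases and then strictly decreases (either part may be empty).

inc[i] = longest strictly increasing subsequence ending at i; dec[i] = longest strictly decreasing subsequence starting at i:
i:      1  2  3  4  5  6  7  8  9 10
v[i]:   7  9 11 13 16 19 22 28  7 25
inc:    1  2  3  4  5  6  7  8  1  8
dec:    1  2  2  2  2  2  2  2  1  1
Best peak at i=8 (value 28): inc=8, dec=2, length 8+2−1 = 9.

9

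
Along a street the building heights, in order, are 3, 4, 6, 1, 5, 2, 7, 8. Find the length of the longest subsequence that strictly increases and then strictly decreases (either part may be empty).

5

inc[i] = longest strictly increasing subsequence ending at i; dec[i] = longest strictly decreasing subsequence starting at i:
i:     1 2 3 4 5 6 7 8
a[i]:  3 4 6 1 5 2 7 8
inc:   1 2 3 1 3 2 4 5
dec:   2 2 3 1 2 1 1 1
Best peak at i=3 (value 6): inc=3, dec=3, length 3+3−1 = 5.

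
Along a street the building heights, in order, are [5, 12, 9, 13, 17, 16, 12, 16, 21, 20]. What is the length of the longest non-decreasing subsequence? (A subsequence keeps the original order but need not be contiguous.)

6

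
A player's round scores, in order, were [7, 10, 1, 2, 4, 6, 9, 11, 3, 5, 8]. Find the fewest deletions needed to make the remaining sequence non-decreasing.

Fewest deletions = n − (longest non-decreasing subsequence).
Patience tails:
7 → extends → [7]
10 → extends → [7, 10]
1 → replaces 7 → [1, 10]
2 → replaces 10 → [1, 2]
4 → extends → [1, 2, 4]
6 → extends → [1, 2, 4, 6]
9 → extends → [1, 2, 4, 6, 9]
11 → extends → [1, 2, 4, 6, 9, 11]
3 → replaces 4 → [1, 2, 3, 6, 9, 11]
5 → replaces 6 → [1, 2, 3, 5, 9, 11]
8 → replaces 9 → [1, 2, 3, 5, 8, 11]
Longest non-decreasing subsequence has length 6, so deletions = 11 − 6 = 5.

5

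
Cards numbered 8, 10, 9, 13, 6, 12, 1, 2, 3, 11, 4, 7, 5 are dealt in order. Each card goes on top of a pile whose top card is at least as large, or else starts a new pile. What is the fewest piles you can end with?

5

Place each on the leftmost legal pile:
8 → new pile 1 (tops now [8])
10 → new pile 2 (tops now [8, 10])
9 → pile 2 (tops now [8, 9])
13 → new pile 3 (tops now [8, 9, 13])
6 → pile 1 (tops now [6, 9, 13])
12 → pile 3 (tops now [6, 9, 12])
1 → pile 1 (tops now [1, 9, 12])
2 → pile 2 (tops now [1, 2, 12])
3 → pile 3 (tops now [1, 2, 3])
11 → new pile 4 (tops now [1, 2, 3, 11])
4 → pile 4 (tops now [1, 2, 3, 4])
7 → new pile 5 (tops now [1, 2, 3, 4, 7])
5 → pile 5 (tops now [1, 2, 3, 4, 5])
Five piles.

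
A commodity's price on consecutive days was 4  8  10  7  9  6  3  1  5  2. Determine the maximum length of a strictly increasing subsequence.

Track the smallest tail for each achievable length (strict):
4 → extends → [4]
8 → extends → [4, 8]
10 → extends → [4, 8, 10]
7 → replaces 8 → [4, 7, 10]
9 → replaces 10 → [4, 7, 9]
6 → replaces 7 → [4, 6, 9]
3 → replaces 4 → [3, 6, 9]
1 → replaces 3 → [1, 6, 9]
5 → replaces 6 → [1, 5, 9]
2 → replaces 5 → [1, 2, 9]
Three tails, so the longest strictly increasing subsequence has length 3 (e.g. 4, 8, 10).

3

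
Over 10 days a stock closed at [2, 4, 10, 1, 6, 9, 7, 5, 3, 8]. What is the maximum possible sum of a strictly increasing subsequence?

Let S[i] be the best sum of a strictly increasing subsequence ending at i:
i:      1  2  3  4  5  6  7  8  9 10
a[i]:   2  4 10  1  6  9  7  5  3  8
S:      2  6 16  1 12 21 19 11  5 27
Maximum is 27 (e.g. 2 + 4 + 6 + 7 + 8).

27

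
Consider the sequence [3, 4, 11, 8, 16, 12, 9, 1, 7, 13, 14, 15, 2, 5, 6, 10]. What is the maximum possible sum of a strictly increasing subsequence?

72

Let S[i] be the best sum of a strictly increasing subsequence ending at i:
i:      1  2  3  4  5  6  7  8  9 10 11 12 13 14 15 16
a[i]:   3  4 11  8 16 12  9  1  7 13 14 15  2  5  6 10
S:      3  7 18 15 34 30 24  1 14 43 57 72  3 12 18 34
Maximum is 72 (e.g. 3 + 4 + 11 + 12 + 13 + 14 + 15).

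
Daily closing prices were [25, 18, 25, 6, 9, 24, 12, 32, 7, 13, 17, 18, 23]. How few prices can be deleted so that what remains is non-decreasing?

6

Fewest deletions = n − (longest non-decreasing subsequence).
i:      1  2  3  4  5  6  7  8  9 10 11 12 13
a[i]:  25 18 25  6  9 24 12 32  7 13 17 18 23
dp:     1  1  2  1  2  3  3  4  2  4  5  6  7
max dp = 7, so deletions = 13 − 7 = 6.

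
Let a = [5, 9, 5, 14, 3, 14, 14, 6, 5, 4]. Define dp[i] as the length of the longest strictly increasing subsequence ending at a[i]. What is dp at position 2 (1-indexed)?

dp[i] = 1 + max{dp[j] : j<i, a[j]<a[i]} (or 1 if no such j):
i:      1  2  3  4  5  6  7  8  9 10
a[i]:   5  9  5 14  3 14 14  6  5  4
dp:     1  2  1  3  1  3  3  2  2  2
At index 2 the value is 2.

2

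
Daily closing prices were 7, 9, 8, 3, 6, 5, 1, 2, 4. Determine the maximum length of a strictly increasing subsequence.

Track the smallest tail for each achievable length (strict):
7 → extends → [7]
9 → extends → [7, 9]
8 → replaces 9 → [7, 8]
3 → replaces 7 → [3, 8]
6 → replaces 8 → [3, 6]
5 → replaces 6 → [3, 5]
1 → replaces 3 → [1, 5]
2 → replaces 5 → [1, 2]
4 → extends → [1, 2, 4]
Three tails, so the longest strictly increasing subsequence has length 3 (e.g. 1, 2, 4).

3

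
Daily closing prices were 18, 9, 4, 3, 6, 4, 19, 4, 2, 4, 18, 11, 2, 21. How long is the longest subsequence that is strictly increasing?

Track the smallest tail for each achievable length (strict):
18 → extends → [18]
9 → replaces 18 → [9]
4 → replaces 9 → [4]
3 → replaces 4 → [3]
6 → extends → [3, 6]
4 → replaces 6 → [3, 4]
19 → extends → [3, 4, 19]
4 → already a tail → [3, 4, 19]
2 → replaces 3 → [2, 4, 19]
4 → already a tail → [2, 4, 19]
18 → replaces 19 → [2, 4, 18]
11 → replaces 18 → [2, 4, 11]
2 → already a tail → [2, 4, 11]
21 → extends → [2, 4, 11, 21]
Four tails, so the longest strictly increasing subsequence has length 4 (e.g. 4, 6, 19, 21).

4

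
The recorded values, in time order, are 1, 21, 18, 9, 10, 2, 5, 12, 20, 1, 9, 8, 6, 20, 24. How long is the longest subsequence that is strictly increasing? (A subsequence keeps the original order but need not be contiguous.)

Track the smallest tail for each achievable length (strict):
1 → extends → [1]
21 → extends → [1, 21]
18 → replaces 21 → [1, 18]
9 → replaces 18 → [1, 9]
10 → extends → [1, 9, 10]
2 → replaces 9 → [1, 2, 10]
5 → replaces 10 → [1, 2, 5]
12 → extends → [1, 2, 5, 12]
20 → extends → [1, 2, 5, 12, 20]
1 → already a tail → [1, 2, 5, 12, 20]
9 → replaces 12 → [1, 2, 5, 9, 20]
8 → replaces 9 → [1, 2, 5, 8, 20]
6 → replaces 8 → [1, 2, 5, 6, 20]
20 → already a tail → [1, 2, 5, 6, 20]
24 → extends → [1, 2, 5, 6, 20, 24]
Six tails, so the longest strictly increasing subsequence has length 6 (e.g. 1, 9, 10, 12, 20, 24).

6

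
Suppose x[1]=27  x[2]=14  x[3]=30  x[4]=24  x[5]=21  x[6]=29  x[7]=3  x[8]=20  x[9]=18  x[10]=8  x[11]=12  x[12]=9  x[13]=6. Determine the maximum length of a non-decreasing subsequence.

Let dp[i] be the length of the longest such subsequence ending at index i:
i:      1  2  3  4  5  6  7  8  9 10 11 12 13
x[i]:  27 14 30 24 21 29  3 20 18  8 12  9  6
dp:     1  1  2  2  2  3  1  2  2  2  3  3  2
Maximum dp value is 3.

3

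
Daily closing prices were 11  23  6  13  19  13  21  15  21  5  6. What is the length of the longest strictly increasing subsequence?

4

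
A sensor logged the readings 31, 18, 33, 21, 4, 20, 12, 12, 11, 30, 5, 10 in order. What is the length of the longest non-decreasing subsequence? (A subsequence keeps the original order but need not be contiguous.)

4

Let dp[i] be the length of the longest such subsequence ending at index i:
i:      1  2  3  4  5  6  7  8  9 10 11 12
a[i]:  31 18 33 21  4 20 12 12 11 30  5 10
dp:     1  1  2  2  1  2  2  3  2  4  2  3
Maximum dp value is 4.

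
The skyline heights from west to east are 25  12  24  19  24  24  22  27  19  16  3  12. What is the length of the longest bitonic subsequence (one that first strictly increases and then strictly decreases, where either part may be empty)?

7

inc[i] = longest strictly increasing subsequence ending at i; dec[i] = longest strictly decreasing subsequence starting at i:
i:      1  2  3  4  5  6  7  8  9 10 11 12
a[i]:  25 12 24 19 24 24 22 27 19 16  3 12
inc:    1  1  2  2  3  3  3  4  2  2  1  2
dec:    6  2  5  3  5  5  4  4  3  2  1  1
Best peak at i=5 (value 24): inc=3, dec=5, length 3+5−1 = 7.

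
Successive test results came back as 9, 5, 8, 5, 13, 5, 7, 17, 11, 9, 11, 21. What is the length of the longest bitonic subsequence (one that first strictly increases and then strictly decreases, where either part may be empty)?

6

inc[i] = longest strictly increasing subsequence ending at i; dec[i] = longest strictly decreasing subsequence starting at i:
i:      1  2  3  4  5  6  7  8  9 10 11 12
a[i]:   9  5  8  5 13  5  7 17 11  9 11 21
inc:    1  1  2  1  3  1  2  4  3  3  4  5
dec:    3  1  2  1  3  1  1  3  2  1  1  1
Best peak at i=8 (value 17): inc=4, dec=3, length 4+3−1 = 6.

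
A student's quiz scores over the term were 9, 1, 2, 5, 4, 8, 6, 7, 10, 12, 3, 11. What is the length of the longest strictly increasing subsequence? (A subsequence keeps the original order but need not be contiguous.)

Track the smallest tail for each achievable length (strict):
9 → extends → [9]
1 → replaces 9 → [1]
2 → extends → [1, 2]
5 → extends → [1, 2, 5]
4 → replaces 5 → [1, 2, 4]
8 → extends → [1, 2, 4, 8]
6 → replaces 8 → [1, 2, 4, 6]
7 → extends → [1, 2, 4, 6, 7]
10 → extends → [1, 2, 4, 6, 7, 10]
12 → extends → [1, 2, 4, 6, 7, 10, 12]
3 → replaces 4 → [1, 2, 3, 6, 7, 10, 12]
11 → replaces 12 → [1, 2, 3, 6, 7, 10, 11]
Seven tails, so the longest strictly increasing subsequence has length 7 (e.g. 1, 2, 5, 6, 7, 10, 12).

7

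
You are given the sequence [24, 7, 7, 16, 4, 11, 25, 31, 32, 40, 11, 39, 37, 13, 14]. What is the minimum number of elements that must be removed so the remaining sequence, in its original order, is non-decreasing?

8

Fewest deletions = n − (longest non-decreasing subsequence).
Patience tails:
24 → extends → [24]
7 → replaces 24 → [7]
7 → extends → [7, 7]
16 → extends → [7, 7, 16]
4 → replaces 7 → [4, 7, 16]
11 → replaces 16 → [4, 7, 11]
25 → extends → [4, 7, 11, 25]
31 → extends → [4, 7, 11, 25, 31]
32 → extends → [4, 7, 11, 25, 31, 32]
40 → extends → [4, 7, 11, 25, 31, 32, 40]
11 → replaces 25 → [4, 7, 11, 11, 31, 32, 40]
39 → replaces 40 → [4, 7, 11, 11, 31, 32, 39]
37 → replaces 39 → [4, 7, 11, 11, 31, 32, 37]
13 → replaces 31 → [4, 7, 11, 11, 13, 32, 37]
14 → replaces 32 → [4, 7, 11, 11, 13, 14, 37]
Longest non-decreasing subsequence has length 7, so deletions = 15 − 7 = 8.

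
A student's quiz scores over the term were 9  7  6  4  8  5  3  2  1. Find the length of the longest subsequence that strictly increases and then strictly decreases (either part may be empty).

inc[i] = longest strictly increasing subsequence ending at i; dec[i] = longest strictly decreasing subsequence starting at i:
i:     1 2 3 4 5 6 7 8 9
a[i]:  9 7 6 4 8 5 3 2 1
inc:   1 1 1 1 2 2 1 1 1
dec:   7 6 5 4 5 4 3 2 1
Best peak at i=1 (value 9): inc=1, dec=7, length 1+7−1 = 7.

7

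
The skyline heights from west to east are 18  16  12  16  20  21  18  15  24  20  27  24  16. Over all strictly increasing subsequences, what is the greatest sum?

Let S[i] be the best sum of a strictly increasing subsequence ending at i:
i:       1   2   3   4   5   6   7   8   9  10  11  12  13
a[i]:   18  16  12  16  20  21  18  15  24  20  27  24  16
S:      18  16  12  28  48  69  46  27  93  66 120  93  43
Maximum is 120 (e.g. 12 + 16 + 20 + 21 + 24 + 27).

120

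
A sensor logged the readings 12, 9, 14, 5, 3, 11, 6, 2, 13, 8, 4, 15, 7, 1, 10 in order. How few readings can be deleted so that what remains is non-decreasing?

11

Fewest deletions = n − (longest non-decreasing subsequence).
Patience tails:
12 → extends → [12]
9 → replaces 12 → [9]
14 → extends → [9, 14]
5 → replaces 9 → [5, 14]
3 → replaces 5 → [3, 14]
11 → replaces 14 → [3, 11]
6 → replaces 11 → [3, 6]
2 → replaces 3 → [2, 6]
13 → extends → [2, 6, 13]
8 → replaces 13 → [2, 6, 8]
4 → replaces 6 → [2, 4, 8]
15 → extends → [2, 4, 8, 15]
7 → replaces 8 → [2, 4, 7, 15]
1 → replaces 2 → [1, 4, 7, 15]
10 → replaces 15 → [1, 4, 7, 10]
Longest non-decreasing subsequence has length 4, so deletions = 15 − 4 = 11.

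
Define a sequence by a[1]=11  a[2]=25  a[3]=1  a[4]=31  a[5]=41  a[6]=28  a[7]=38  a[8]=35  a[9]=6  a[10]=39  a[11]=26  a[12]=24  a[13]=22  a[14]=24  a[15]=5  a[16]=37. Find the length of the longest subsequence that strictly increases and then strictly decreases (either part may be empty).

10

inc[i] = longest strictly increasing subsequence ending at i; dec[i] = longest strictly decreasing subsequence starting at i:
i:      1  2  3  4  5  6  7  8  9 10 11 12 13 14 15 16
a[i]:  11 25  1 31 41 28 38 35  6 39 26 24 22 24  5 37
inc:    1  2  1  3  4  3  4  4  2  5  3  3  3  4  2  5
dec:    3  4  1  6  7  5  6  5  2  5  4  3  2  2  1  1
Best peak at i=5 (value 41): inc=4, dec=7, length 4+7−1 = 10.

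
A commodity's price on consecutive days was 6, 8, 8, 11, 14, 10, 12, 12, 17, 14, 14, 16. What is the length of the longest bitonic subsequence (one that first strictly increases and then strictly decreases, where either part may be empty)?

inc[i] = longest strictly increasing subsequence ending at i; dec[i] = longest strictly decreasing subsequence starting at i:
i:      1  2  3  4  5  6  7  8  9 10 11 12
a[i]:   6  8  8 11 14 10 12 12 17 14 14 16
inc:    1  2  2  3  4  3  4  4  5  5  5  6
dec:    1  1  1  2  2  1  1  1  2  1  1  1
Best peak at i=9 (value 17): inc=5, dec=2, length 5+2−1 = 6.

6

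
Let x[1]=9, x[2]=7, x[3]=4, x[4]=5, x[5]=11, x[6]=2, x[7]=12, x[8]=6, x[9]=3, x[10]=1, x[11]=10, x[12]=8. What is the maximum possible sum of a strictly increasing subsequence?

Let S[i] be the best sum of a strictly increasing subsequence ending at i:
i:      1  2  3  4  5  6  7  8  9 10 11 12
x[i]:   9  7  4  5 11  2 12  6  3  1 10  8
S:      9  7  4  9 20  2 32 15  5  1 25 23
Maximum is 32 (e.g. 4 + 5 + 11 + 12).

32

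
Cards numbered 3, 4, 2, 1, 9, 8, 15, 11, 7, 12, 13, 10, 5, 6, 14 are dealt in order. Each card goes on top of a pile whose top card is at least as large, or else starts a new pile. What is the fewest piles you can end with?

7

The minimum number of non-increasing subsequences covering a sequence equals the length of its longest strictly increasing subsequence.
LIS length is 7 (e.g. 3, 4, 9, 11, 12, 13, 14), so 7 piles are needed.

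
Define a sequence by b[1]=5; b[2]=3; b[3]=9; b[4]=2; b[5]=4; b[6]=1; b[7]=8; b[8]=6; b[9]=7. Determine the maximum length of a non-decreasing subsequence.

4

Let dp[i] be the length of the longest such subsequence ending at index i:
i:     1 2 3 4 5 6 7 8 9
b[i]:  5 3 9 2 4 1 8 6 7
dp:    1 1 2 1 2 1 3 3 4
Maximum dp value is 4.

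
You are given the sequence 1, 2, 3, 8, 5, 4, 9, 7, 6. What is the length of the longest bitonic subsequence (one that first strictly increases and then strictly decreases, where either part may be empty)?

inc[i] = longest strictly increasing subsequence ending at i; dec[i] = longest strictly decreasing subsequence starting at i:
i:     1 2 3 4 5 6 7 8 9
a[i]:  1 2 3 8 5 4 9 7 6
inc:   1 2 3 4 4 4 5 5 5
dec:   1 1 1 3 2 1 3 2 1
Best peak at i=7 (value 9): inc=5, dec=3, length 5+3−1 = 7.

7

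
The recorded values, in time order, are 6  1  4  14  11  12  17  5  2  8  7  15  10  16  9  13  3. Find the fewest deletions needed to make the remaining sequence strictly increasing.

Fewest deletions = n − (longest strictly increasing subsequence).
i:      1  2  3  4  5  6  7  8  9 10 11 12 13 14 15 16 17
a[i]:   6  1  4 14 11 12 17  5  2  8  7 15 10 16  9 13  3
dp:     1  1  2  3  3  4  5  3  2  4  4  5  5  6  5  6  3
max dp = 6, so deletions = 17 − 6 = 11.

11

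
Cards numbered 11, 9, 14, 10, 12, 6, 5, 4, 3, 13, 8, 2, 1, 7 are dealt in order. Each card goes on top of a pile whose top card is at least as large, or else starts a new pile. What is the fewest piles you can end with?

Place each on the leftmost legal pile:
11 → new pile 1 (tops now [11])
9 → pile 1 (tops now [9])
14 → new pile 2 (tops now [9, 14])
10 → pile 2 (tops now [9, 10])
12 → new pile 3 (tops now [9, 10, 12])
6 → pile 1 (tops now [6, 10, 12])
5 → pile 1 (tops now [5, 10, 12])
4 → pile 1 (tops now [4, 10, 12])
3 → pile 1 (tops now [3, 10, 12])
13 → new pile 4 (tops now [3, 10, 12, 13])
8 → pile 2 (tops now [3, 8, 12, 13])
2 → pile 1 (tops now [2, 8, 12, 13])
1 → pile 1 (tops now [1, 8, 12, 13])
7 → pile 2 (tops now [1, 7, 12, 13])
Four piles.

4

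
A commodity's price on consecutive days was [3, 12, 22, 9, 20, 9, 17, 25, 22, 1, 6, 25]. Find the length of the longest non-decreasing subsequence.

Track the smallest tail for each achievable length (allowing ties):
3 → extends → [3]
12 → extends → [3, 12]
22 → extends → [3, 12, 22]
9 → replaces 12 → [3, 9, 22]
20 → replaces 22 → [3, 9, 20]
9 → replaces 20 → [3, 9, 9]
17 → extends → [3, 9, 9, 17]
25 → extends → [3, 9, 9, 17, 25]
22 → replaces 25 → [3, 9, 9, 17, 22]
1 → replaces 3 → [1, 9, 9, 17, 22]
6 → replaces 9 → [1, 6, 9, 17, 22]
25 → extends → [1, 6, 9, 17, 22, 25]
Six tails, so the longest non-decreasing subsequence has length 6 (e.g. 3, 9, 9, 17, 25, 25).

6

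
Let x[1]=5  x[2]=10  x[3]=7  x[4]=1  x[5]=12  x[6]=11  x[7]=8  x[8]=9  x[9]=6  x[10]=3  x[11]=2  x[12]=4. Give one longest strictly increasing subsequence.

Patience tails give the LIS length; then backtrack through the dp parents:
5 → extends → [5]
10 → extends → [5, 10]
7 → replaces 10 → [5, 7]
1 → replaces 5 → [1, 7]
12 → extends → [1, 7, 12]
11 → replaces 12 → [1, 7, 11]
8 → replaces 11 → [1, 7, 8]
9 → extends → [1, 7, 8, 9]
6 → replaces 7 → [1, 6, 8, 9]
3 → replaces 6 → [1, 3, 8, 9]
2 → replaces 3 → [1, 2, 8, 9]
4 → replaces 8 → [1, 2, 4, 9]
Length 4; one witness is 5, 7, 8, 9.

5, 7, 8, 9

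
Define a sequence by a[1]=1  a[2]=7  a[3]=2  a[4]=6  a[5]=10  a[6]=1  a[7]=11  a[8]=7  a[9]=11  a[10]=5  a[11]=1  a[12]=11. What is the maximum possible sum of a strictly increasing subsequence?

Let S[i] be the best sum of a strictly increasing subsequence ending at i:
i:      1  2  3  4  5  6  7  8  9 10 11 12
a[i]:   1  7  2  6 10  1 11  7 11  5  1 11
S:      1  8  3  9 19  1 30 16 30  8  1 30
Maximum is 30 (e.g. 1 + 2 + 6 + 10 + 11).

30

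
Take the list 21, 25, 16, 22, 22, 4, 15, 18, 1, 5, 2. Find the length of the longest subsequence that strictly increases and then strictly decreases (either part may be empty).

inc[i] = longest strictly increasing subsequence ending at i; dec[i] = longest strictly decreasing subsequence starting at i:
i:      1  2  3  4  5  6  7  8  9 10 11
a[i]:  21 25 16 22 22  4 15 18  1  5  2
inc:    1  2  1  2  2  1  2  3  1  2  2
dec:    5  5  4  4  4  2  3  3  1  2  1
Best peak at i=2 (value 25): inc=2, dec=5, length 2+5−1 = 6.

6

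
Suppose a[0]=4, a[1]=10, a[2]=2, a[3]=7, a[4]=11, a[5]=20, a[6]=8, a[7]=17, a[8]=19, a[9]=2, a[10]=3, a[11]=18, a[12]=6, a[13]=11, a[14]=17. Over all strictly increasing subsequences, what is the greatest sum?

Let S[i] be the best sum of a strictly increasing subsequence ending at i:
i:      0  1  2  3  4  5  6  7  8  9 10 11 12 13 14
a[i]:   4 10  2  7 11 20  8 17 19  2  3 18  6 11 17
S:      4 14  2 11 25 45 19 42 61  2  5 60 11 30 47
Maximum is 61 (e.g. 4 + 10 + 11 + 17 + 19).

61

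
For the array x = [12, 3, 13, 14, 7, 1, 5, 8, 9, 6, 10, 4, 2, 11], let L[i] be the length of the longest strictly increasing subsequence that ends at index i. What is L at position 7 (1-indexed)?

2

dp[i] = 1 + max{dp[j] : j<i, x[j]<x[i]} (or 1 if no such j):
i:      1  2  3  4  5  6  7  8  9 10 11 12 13 14
x[i]:  12  3 13 14  7  1  5  8  9  6 10  4  2 11
dp:     1  1  2  3  2  1  2  3  4  3  5  2  2  6
At index 7 the value is 2.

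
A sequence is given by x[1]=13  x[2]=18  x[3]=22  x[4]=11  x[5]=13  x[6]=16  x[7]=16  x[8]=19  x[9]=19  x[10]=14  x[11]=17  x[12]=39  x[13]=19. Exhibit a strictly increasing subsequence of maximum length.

11, 13, 16, 19, 39

Patience tails give the LIS length; then backtrack through the dp parents:
13 → extends → [13]
18 → extends → [13, 18]
22 → extends → [13, 18, 22]
11 → replaces 13 → [11, 18, 22]
13 → replaces 18 → [11, 13, 22]
16 → replaces 22 → [11, 13, 16]
16 → already a tail → [11, 13, 16]
19 → extends → [11, 13, 16, 19]
19 → already a tail → [11, 13, 16, 19]
14 → replaces 16 → [11, 13, 14, 19]
17 → replaces 19 → [11, 13, 14, 17]
39 → extends → [11, 13, 14, 17, 39]
19 → replaces 39 → [11, 13, 14, 17, 19]
Length 5; one witness is 11, 13, 16, 19, 39.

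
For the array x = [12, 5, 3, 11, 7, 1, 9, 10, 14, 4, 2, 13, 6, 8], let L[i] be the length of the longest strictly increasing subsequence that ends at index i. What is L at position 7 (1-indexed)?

3

dp[i] = 1 + max{dp[j] : j<i, x[j]<x[i]} (or 1 if no such j):
i:      1  2  3  4  5  6  7  8  9 10 11 12 13 14
x[i]:  12  5  3 11  7  1  9 10 14  4  2 13  6  8
dp:     1  1  1  2  2  1  3  4  5  2  2  5  3  4
At index 7 the value is 3.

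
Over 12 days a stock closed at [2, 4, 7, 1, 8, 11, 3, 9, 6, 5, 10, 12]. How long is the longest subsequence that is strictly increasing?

7

Let dp[i] be the length of the longest such subsequence ending at index i:
i:      1  2  3  4  5  6  7  8  9 10 11 12
a[i]:   2  4  7  1  8 11  3  9  6  5 10 12
dp:     1  2  3  1  4  5  2  5  3  3  6  7
Maximum dp value is 7.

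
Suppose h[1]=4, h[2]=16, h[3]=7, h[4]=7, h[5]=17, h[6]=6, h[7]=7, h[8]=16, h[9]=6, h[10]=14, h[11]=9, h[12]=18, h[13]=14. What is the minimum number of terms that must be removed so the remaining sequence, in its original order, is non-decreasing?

Fewest deletions = n − (longest non-decreasing subsequence).
i:      1  2  3  4  5  6  7  8  9 10 11 12 13
h[i]:   4 16  7  7 17  6  7 16  6 14  9 18 14
dp:     1  2  2  3  4  2  4  5  3  5  5  6  6
max dp = 6, so deletions = 13 − 6 = 7.

7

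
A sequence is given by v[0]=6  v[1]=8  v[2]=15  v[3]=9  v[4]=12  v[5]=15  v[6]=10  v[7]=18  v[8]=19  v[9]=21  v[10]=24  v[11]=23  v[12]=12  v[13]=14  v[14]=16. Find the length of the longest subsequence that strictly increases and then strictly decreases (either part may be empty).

inc[i] = longest strictly increasing subsequence ending at i; dec[i] = longest strictly decreasing subsequence starting at i:
i:      0  1  2  3  4  5  6  7  8  9 10 11 12 13 14
v[i]:   6  8 15  9 12 15 10 18 19 21 24 23 12 14 16
inc:    1  2  3  3  4  5  4  6  7  8  9  9  5  6  7
dec:    1  1  3  1  2  2  1  2  2  2  3  2  1  1  1
Best peak at i=10 (value 24): inc=9, dec=3, length 9+3−1 = 11.

11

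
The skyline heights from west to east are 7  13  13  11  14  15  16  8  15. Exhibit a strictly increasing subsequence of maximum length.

Patience tails give the LIS length; then backtrack through the dp parents:
7 → extends → [7]
13 → extends → [7, 13]
13 → already a tail → [7, 13]
11 → replaces 13 → [7, 11]
14 → extends → [7, 11, 14]
15 → extends → [7, 11, 14, 15]
16 → extends → [7, 11, 14, 15, 16]
8 → replaces 11 → [7, 8, 14, 15, 16]
15 → already a tail → [7, 8, 14, 15, 16]
Length 5; one witness is 7, 13, 14, 15, 16.

7, 13, 14, 15, 16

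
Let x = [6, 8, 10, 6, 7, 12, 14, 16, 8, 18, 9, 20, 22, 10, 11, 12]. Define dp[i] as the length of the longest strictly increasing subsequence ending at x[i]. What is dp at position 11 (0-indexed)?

8

dp[i] = 1 + max{dp[j] : j<i, x[j]<x[i]} (or 1 if no such j):
i:      0  1  2  3  4  5  6  7  8  9 10 11 12 13 14 15
x[i]:   6  8 10  6  7 12 14 16  8 18  9 20 22 10 11 12
dp:     1  2  3  1  2  4  5  6  3  7  4  8  9  5  6  7
At index 11 the value is 8.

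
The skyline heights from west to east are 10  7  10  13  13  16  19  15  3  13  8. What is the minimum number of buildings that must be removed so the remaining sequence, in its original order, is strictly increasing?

6

Fewest deletions = n − (longest strictly increasing subsequence).
i:      1  2  3  4  5  6  7  8  9 10 11
a[i]:  10  7 10 13 13 16 19 15  3 13  8
dp:     1  1  2  3  3  4  5  4  1  3  2
max dp = 5, so deletions = 11 − 5 = 6.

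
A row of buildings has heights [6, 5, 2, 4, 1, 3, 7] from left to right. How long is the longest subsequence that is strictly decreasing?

Negate each value so 'decreasing' becomes 'increasing', then run patience tails on the negated sequence:
-6 → extends → [-6]
-5 → extends → [-6, -5]
-2 → extends → [-6, -5, -2]
-4 → replaces -2 → [-6, -5, -4]
-1 → extends → [-6, -5, -4, -1]
-3 → replaces -1 → [-6, -5, -4, -3]
-7 → replaces -6 → [-7, -5, -4, -3]
Four tails, so the longest strictly decreasing subsequence of the original has length 4.

4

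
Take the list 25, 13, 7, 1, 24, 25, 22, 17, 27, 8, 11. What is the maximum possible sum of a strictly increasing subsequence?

Let S[i] be the best sum of a strictly increasing subsequence ending at i:
i:      1  2  3  4  5  6  7  8  9 10 11
a[i]:  25 13  7  1 24 25 22 17 27  8 11
S:     25 13  7  1 37 62 35 30 89 15 26
Maximum is 89 (e.g. 13 + 24 + 25 + 27).

89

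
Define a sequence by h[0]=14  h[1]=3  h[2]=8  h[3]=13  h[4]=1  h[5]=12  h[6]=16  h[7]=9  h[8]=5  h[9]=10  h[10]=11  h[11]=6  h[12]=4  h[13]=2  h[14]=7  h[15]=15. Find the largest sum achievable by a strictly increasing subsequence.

Let S[i] be the best sum of a strictly increasing subsequence ending at i:
i:      0  1  2  3  4  5  6  7  8  9 10 11 12 13 14 15
h[i]:  14  3  8 13  1 12 16  9  5 10 11  6  4  2  7 15
S:     14  3 11 24  1 23 40 20  8 30 41 14  7  3 21 56
Maximum is 56 (e.g. 3 + 8 + 9 + 10 + 11 + 15).

56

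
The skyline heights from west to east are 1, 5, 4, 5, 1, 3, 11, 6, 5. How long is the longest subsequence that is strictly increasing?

4

Let dp[i] be the length of the longest such subsequence ending at index i:
i:      1  2  3  4  5  6  7  8  9
a[i]:   1  5  4  5  1  3 11  6  5
dp:     1  2  2  3  1  2  4  4  3
Maximum dp value is 4.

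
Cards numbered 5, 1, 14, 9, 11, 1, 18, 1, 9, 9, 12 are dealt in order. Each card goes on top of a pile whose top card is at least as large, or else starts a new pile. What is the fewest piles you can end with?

The minimum number of non-increasing subsequences covering a sequence equals the length of its longest strictly increasing subsequence.
LIS length is 4 (e.g. 5, 9, 11, 18), so 4 piles are needed.

4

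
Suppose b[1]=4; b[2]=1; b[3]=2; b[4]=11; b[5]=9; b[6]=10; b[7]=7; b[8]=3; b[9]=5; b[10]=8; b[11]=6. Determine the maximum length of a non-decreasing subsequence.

5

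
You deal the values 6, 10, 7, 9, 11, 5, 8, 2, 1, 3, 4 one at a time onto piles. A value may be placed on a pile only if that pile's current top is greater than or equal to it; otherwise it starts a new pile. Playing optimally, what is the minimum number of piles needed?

4

Place each on the leftmost legal pile:
6 → new pile 1 (tops now [6])
10 → new pile 2 (tops now [6, 10])
7 → pile 2 (tops now [6, 7])
9 → new pile 3 (tops now [6, 7, 9])
11 → new pile 4 (tops now [6, 7, 9, 11])
5 → pile 1 (tops now [5, 7, 9, 11])
8 → pile 3 (tops now [5, 7, 8, 11])
2 → pile 1 (tops now [2, 7, 8, 11])
1 → pile 1 (tops now [1, 7, 8, 11])
3 → pile 2 (tops now [1, 3, 8, 11])
4 → pile 3 (tops now [1, 3, 4, 11])
Four piles.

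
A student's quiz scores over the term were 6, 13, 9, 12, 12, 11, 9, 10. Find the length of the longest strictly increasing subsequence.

3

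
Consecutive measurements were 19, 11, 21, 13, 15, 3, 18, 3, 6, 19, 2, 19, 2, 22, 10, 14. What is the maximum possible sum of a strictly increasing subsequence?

Let S[i] be the best sum of a strictly increasing subsequence ending at i:
i:      1  2  3  4  5  6  7  8  9 10 11 12 13 14 15 16
a[i]:  19 11 21 13 15  3 18  3  6 19  2 19  2 22 10 14
S:     19 11 40 24 39  3 57  3  9 76  2 76  2 98 19 38
Maximum is 98 (e.g. 11 + 13 + 15 + 18 + 19 + 22).

98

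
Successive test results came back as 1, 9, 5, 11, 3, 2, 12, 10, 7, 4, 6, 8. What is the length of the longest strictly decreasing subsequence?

Negate each value so 'decreasing' becomes 'increasing', then run patience tails on the negated sequence:
-1 → extends → [-1]
-9 → replaces -1 → [-9]
-5 → extends → [-9, -5]
-11 → replaces -9 → [-11, -5]
-3 → extends → [-11, -5, -3]
-2 → extends → [-11, -5, -3, -2]
-12 → replaces -11 → [-12, -5, -3, -2]
-10 → replaces -5 → [-12, -10, -3, -2]
-7 → replaces -3 → [-12, -10, -7, -2]
-4 → replaces -2 → [-12, -10, -7, -4]
-6 → replaces -4 → [-12, -10, -7, -6]
-8 → replaces -7 → [-12, -10, -8, -6]
Four tails, so the longest strictly decreasing subsequence of the original has length 4.

4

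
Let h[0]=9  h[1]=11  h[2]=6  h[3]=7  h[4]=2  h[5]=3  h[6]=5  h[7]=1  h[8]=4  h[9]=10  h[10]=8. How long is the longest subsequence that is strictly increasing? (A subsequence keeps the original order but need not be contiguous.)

4

Track the smallest tail for each achievable length (strict):
9 → extends → [9]
11 → extends → [9, 11]
6 → replaces 9 → [6, 11]
7 → replaces 11 → [6, 7]
2 → replaces 6 → [2, 7]
3 → replaces 7 → [2, 3]
5 → extends → [2, 3, 5]
1 → replaces 2 → [1, 3, 5]
4 → replaces 5 → [1, 3, 4]
10 → extends → [1, 3, 4, 10]
8 → replaces 10 → [1, 3, 4, 8]
Four tails, so the longest strictly increasing subsequence has length 4 (e.g. 2, 3, 5, 10).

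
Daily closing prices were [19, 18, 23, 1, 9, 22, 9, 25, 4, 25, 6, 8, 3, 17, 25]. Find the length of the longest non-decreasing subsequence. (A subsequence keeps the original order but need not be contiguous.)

6

Track the smallest tail for each achievable length (allowing ties):
19 → extends → [19]
18 → replaces 19 → [18]
23 → extends → [18, 23]
1 → replaces 18 → [1, 23]
9 → replaces 23 → [1, 9]
22 → extends → [1, 9, 22]
9 → replaces 22 → [1, 9, 9]
25 → extends → [1, 9, 9, 25]
4 → replaces 9 → [1, 4, 9, 25]
25 → extends → [1, 4, 9, 25, 25]
6 → replaces 9 → [1, 4, 6, 25, 25]
8 → replaces 25 → [1, 4, 6, 8, 25]
3 → replaces 4 → [1, 3, 6, 8, 25]
17 → replaces 25 → [1, 3, 6, 8, 17]
25 → extends → [1, 3, 6, 8, 17, 25]
Six tails, so the longest non-decreasing subsequence has length 6 (e.g. 1, 9, 22, 25, 25, 25).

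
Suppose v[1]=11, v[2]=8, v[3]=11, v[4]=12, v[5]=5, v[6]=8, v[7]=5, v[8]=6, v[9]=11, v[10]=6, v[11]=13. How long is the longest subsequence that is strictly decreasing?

3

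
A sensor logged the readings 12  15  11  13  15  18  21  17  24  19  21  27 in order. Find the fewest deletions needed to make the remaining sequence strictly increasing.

5

Fewest deletions = n − (longest strictly increasing subsequence).
Patience tails:
12 → extends → [12]
15 → extends → [12, 15]
11 → replaces 12 → [11, 15]
13 → replaces 15 → [11, 13]
15 → extends → [11, 13, 15]
18 → extends → [11, 13, 15, 18]
21 → extends → [11, 13, 15, 18, 21]
17 → replaces 18 → [11, 13, 15, 17, 21]
24 → extends → [11, 13, 15, 17, 21, 24]
19 → replaces 21 → [11, 13, 15, 17, 19, 24]
21 → replaces 24 → [11, 13, 15, 17, 19, 21]
27 → extends → [11, 13, 15, 17, 19, 21, 27]
Longest strictly increasing subsequence has length 7, so deletions = 12 − 7 = 5.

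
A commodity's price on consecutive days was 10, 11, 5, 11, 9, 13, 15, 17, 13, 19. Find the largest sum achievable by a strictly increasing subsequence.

85

Let S[i] be the best sum of a strictly increasing subsequence ending at i:
i:      1  2  3  4  5  6  7  8  9 10
a[i]:  10 11  5 11  9 13 15 17 13 19
S:     10 21  5 21 14 34 49 66 34 85
Maximum is 85 (e.g. 10 + 11 + 13 + 15 + 17 + 19).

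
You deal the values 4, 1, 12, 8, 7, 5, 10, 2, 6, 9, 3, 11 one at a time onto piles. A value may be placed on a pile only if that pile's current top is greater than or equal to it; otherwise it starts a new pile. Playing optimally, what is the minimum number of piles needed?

5

Place each on the leftmost legal pile:
4 → new pile 1 (tops now [4])
1 → pile 1 (tops now [1])
12 → new pile 2 (tops now [1, 12])
8 → pile 2 (tops now [1, 8])
7 → pile 2 (tops now [1, 7])
5 → pile 2 (tops now [1, 5])
10 → new pile 3 (tops now [1, 5, 10])
2 → pile 2 (tops now [1, 2, 10])
6 → pile 3 (tops now [1, 2, 6])
9 → new pile 4 (tops now [1, 2, 6, 9])
3 → pile 3 (tops now [1, 2, 3, 9])
11 → new pile 5 (tops now [1, 2, 3, 9, 11])
Five piles.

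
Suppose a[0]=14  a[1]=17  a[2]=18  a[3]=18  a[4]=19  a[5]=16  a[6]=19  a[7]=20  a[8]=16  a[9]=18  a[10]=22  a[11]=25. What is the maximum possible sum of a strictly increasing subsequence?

135

Let S[i] be the best sum of a strictly increasing subsequence ending at i:
i:       0   1   2   3   4   5   6   7   8   9  10  11
a[i]:   14  17  18  18  19  16  19  20  16  18  22  25
S:      14  31  49  49  68  30  68  88  30  49 110 135
Maximum is 135 (e.g. 14 + 17 + 18 + 19 + 20 + 22 + 25).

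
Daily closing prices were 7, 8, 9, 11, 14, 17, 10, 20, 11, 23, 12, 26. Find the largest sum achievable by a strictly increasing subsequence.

Let S[i] be the best sum of a strictly increasing subsequence ending at i:
i:       1   2   3   4   5   6   7   8   9  10  11  12
a[i]:    7   8   9  11  14  17  10  20  11  23  12  26
S:       7  15  24  35  49  66  34  86  45 109  57 135
Maximum is 135 (e.g. 7 + 8 + 9 + 11 + 14 + 17 + 20 + 23 + 26).

135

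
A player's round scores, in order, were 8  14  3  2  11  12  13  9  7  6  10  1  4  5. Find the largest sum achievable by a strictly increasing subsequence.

44

Let S[i] be the best sum of a strictly increasing subsequence ending at i:
i:      1  2  3  4  5  6  7  8  9 10 11 12 13 14
a[i]:   8 14  3  2 11 12 13  9  7  6 10  1  4  5
S:      8 22  3  2 19 31 44 17 10  9 27  1  7 12
Maximum is 44 (e.g. 8 + 11 + 12 + 13).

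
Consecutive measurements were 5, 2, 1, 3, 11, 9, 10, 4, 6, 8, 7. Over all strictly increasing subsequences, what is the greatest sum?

Let S[i] be the best sum of a strictly increasing subsequence ending at i:
i:      1  2  3  4  5  6  7  8  9 10 11
a[i]:   5  2  1  3 11  9 10  4  6  8  7
S:      5  2  1  5 16 14 24  9 15 23 22
Maximum is 24 (e.g. 2 + 3 + 9 + 10).

24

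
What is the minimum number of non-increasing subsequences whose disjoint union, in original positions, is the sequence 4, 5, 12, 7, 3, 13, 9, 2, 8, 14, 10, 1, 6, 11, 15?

7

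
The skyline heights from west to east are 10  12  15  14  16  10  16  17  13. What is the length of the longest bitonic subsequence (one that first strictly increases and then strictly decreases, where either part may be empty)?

6

inc[i] = longest strictly increasing subsequence ending at i; dec[i] = longest strictly decreasing subsequence starting at i:
i:      1  2  3  4  5  6  7  8  9
a[i]:  10 12 15 14 16 10 16 17 13
inc:    1  2  3  3  4  1  4  5  3
dec:    1  2  3  2  2  1  2  2  1
Best peak at i=8 (value 17): inc=5, dec=2, length 5+2−1 = 6.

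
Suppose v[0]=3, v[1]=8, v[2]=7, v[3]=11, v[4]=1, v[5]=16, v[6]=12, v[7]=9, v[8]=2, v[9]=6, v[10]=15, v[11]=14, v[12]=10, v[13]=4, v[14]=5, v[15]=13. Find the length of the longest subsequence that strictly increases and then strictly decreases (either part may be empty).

inc[i] = longest strictly increasing subsequence ending at i; dec[i] = longest strictly decreasing subsequence starting at i:
i:      0  1  2  3  4  5  6  7  8  9 10 11 12 13 14 15
v[i]:   3  8  7 11  1 16 12  9  2  6 15 14 10  4  5 13
inc:    1  2  2  3  1  4  4  3  2  3  5  5  4  3  4  5
dec:    2  4  3  4  1  5  4  3  1  2  4  3  2  1  1  1
Best peak at i=5 (value 16): inc=4, dec=5, length 4+5−1 = 8.

8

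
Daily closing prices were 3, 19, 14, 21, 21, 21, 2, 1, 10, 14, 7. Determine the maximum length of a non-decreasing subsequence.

5

Track the smallest tail for each achievable length (allowing ties):
3 → extends → [3]
19 → extends → [3, 19]
14 → replaces 19 → [3, 14]
21 → extends → [3, 14, 21]
21 → extends → [3, 14, 21, 21]
21 → extends → [3, 14, 21, 21, 21]
2 → replaces 3 → [2, 14, 21, 21, 21]
1 → replaces 2 → [1, 14, 21, 21, 21]
10 → replaces 14 → [1, 10, 21, 21, 21]
14 → replaces 21 → [1, 10, 14, 21, 21]
7 → replaces 10 → [1, 7, 14, 21, 21]
Five tails, so the longest non-decreasing subsequence has length 5 (e.g. 3, 19, 21, 21, 21).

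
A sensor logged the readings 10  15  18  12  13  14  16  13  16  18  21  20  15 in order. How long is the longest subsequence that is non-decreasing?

Let dp[i] be the length of the longest such subsequence ending at index i:
i:      1  2  3  4  5  6  7  8  9 10 11 12 13
a[i]:  10 15 18 12 13 14 16 13 16 18 21 20 15
dp:     1  2  3  2  3  4  5  4  6  7  8  8  5
Maximum dp value is 8.

8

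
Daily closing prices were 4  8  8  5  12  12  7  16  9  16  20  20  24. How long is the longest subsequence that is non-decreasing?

10

Let dp[i] be the length of the longest such subsequence ending at index i:
i:      1  2  3  4  5  6  7  8  9 10 11 12 13
a[i]:   4  8  8  5 12 12  7 16  9 16 20 20 24
dp:     1  2  3  2  4  5  3  6  4  7  8  9 10
Maximum dp value is 10.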